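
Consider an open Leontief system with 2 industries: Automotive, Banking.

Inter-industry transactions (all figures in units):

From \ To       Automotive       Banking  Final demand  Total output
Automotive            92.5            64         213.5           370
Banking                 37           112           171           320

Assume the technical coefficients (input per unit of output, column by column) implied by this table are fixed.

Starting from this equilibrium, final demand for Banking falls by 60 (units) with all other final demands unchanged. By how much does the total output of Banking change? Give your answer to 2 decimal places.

Technical coefficients a_ij = z_ij / X_j:
  a_AA = 92.5/370 = 0.25, a_BA = 37/370 = 0.10
  a_AB = 64/320 = 0.20, a_BB = 112/320 = 0.35
I − A =
  [   0.75    -0.20]
  [  -0.10     0.65]
det(I−A) = (0.75)(0.65) − (-0.20)(-0.10) = 0.4675
adj(I−A) = [[0.65, 0.20], [0.10, 0.75]]
(I − A)⁻¹ = adj(I−A) / det(I−A) ≈
  [   1.3904     0.4278]
  [   0.2139     1.6043]
Δx = (I − A)⁻¹ Δd with Δd having -60 in the Banking component and 0 elsewhere.
So Δx_B = L_BB · (-60), where L_BB = adj(I−A)_BB / det(I−A) = 0.75 / 0.4675.
Δx_B = 0.75 × (-60) / 0.4675 = -45.00 / 0.4675 ≈ -96.26.

Δx_B = -96.26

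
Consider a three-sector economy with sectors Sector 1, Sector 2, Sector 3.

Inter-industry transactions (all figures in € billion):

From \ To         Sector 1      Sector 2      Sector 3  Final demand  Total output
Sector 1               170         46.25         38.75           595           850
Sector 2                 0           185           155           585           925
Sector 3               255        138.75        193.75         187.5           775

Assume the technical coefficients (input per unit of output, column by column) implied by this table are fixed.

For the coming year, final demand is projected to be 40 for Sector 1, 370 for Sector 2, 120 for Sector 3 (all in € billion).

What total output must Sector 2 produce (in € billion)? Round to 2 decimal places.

x_2 = 539.80

Technical coefficients a_ij = z_ij / X_j:
  a_11 = 170/850 = 0.20, a_21 = 0/850 = 0.00, a_31 = 255/850 = 0.30
  a_12 = 46.25/925 = 0.05, a_22 = 185/925 = 0.20, a_32 = 138.75/925 = 0.15
  a_13 = 38.75/775 = 0.05, a_23 = 155/775 = 0.20, a_33 = 193.75/775 = 0.25
I − A =
  [   0.80    -0.05    -0.05]
  [   0.00     0.80    -0.20]
  [  -0.30    -0.15     0.75]
Cofactors of I−A, C_ij = (−1)^(i+j)·(minor ij) (rows/columns in the sector order above):
  C_11 = (0.80)(0.75) − (-0.20)(-0.15) = 0.5700
  C_12 = −[(0.00)(0.75) − (-0.20)(-0.30)] = 0.0600
  C_13 = (0.00)(-0.15) − (0.80)(-0.30) = 0.2400
  C_21 = −[(-0.05)(0.75) − (-0.05)(-0.15)] = 0.0450
  C_22 = (0.80)(0.75) − (-0.05)(-0.30) = 0.5850
  C_23 = −[(0.80)(-0.15) − (-0.05)(-0.30)] = 0.1350
  C_31 = (-0.05)(-0.20) − (-0.05)(0.80) = 0.0500
  C_32 = −[(0.80)(-0.20) − (-0.05)(0.00)] = 0.1600
  C_33 = (0.80)(0.80) − (-0.05)(0.00) = 0.6400
det(I−A) = Σ_j (I−A)_1j·C_1j = (0.80)(0.5700) + (-0.05)(0.0600) + (-0.05)(0.2400) = 0.4410
adj(I−A) = Cᵀ =
  [ 0.5700   0.0450   0.0500]
  [ 0.0600   0.5850   0.1600]
  [ 0.2400   0.1350   0.6400]
(I − A)⁻¹ = adj(I−A) / det(I−A) ≈
  [   1.2925     0.1020     0.1134]
  [   0.1361     1.3265     0.3628]
  [   0.5442     0.3061     1.4512]
x = (I − A)⁻¹ d = adj(I−A)·d / det(I−A), with det(I−A) = 0.4410:
  x_1 = (0.5700·40 + 0.0450·370 + 0.0500·120) / 0.4410 = 45.45 / 0.4410 ≈ 103.06
  x_2 = (0.0600·40 + 0.5850·370 + 0.1600·120) / 0.4410 = 238.05 / 0.4410 ≈ 539.80
  x_3 = (0.2400·40 + 0.1350·370 + 0.6400·120) / 0.4410 = 136.35 / 0.4410 ≈ 309.18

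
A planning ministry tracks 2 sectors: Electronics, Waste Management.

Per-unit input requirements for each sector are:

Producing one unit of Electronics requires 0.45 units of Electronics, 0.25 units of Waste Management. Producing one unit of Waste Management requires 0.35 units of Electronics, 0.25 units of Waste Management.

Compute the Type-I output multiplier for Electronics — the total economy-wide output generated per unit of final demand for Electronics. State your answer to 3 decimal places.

I − A =
  [   0.55    -0.35]
  [  -0.25     0.75]
det(I−A) = (0.55)(0.75) − (-0.35)(-0.25) = 0.3250
adj(I−A) = [[0.75, 0.35], [0.25, 0.55]]
(I − A)⁻¹ = adj(I−A) / det(I−A) ≈
  [   2.3077     1.0769]
  [   0.7692     1.6923]
The output multiplier for sector j is the column-j sum of the Leontief inverse (I − A)⁻¹ = adj(I−A) / det(I−A).
Column E of adj(I−A): (0.75, 0.25); det(I−A) = 0.3250.
m_E = (0.75 + 0.25) / 0.3250 = 1.00 / 0.3250 ≈ 3.077.

m_E = 3.077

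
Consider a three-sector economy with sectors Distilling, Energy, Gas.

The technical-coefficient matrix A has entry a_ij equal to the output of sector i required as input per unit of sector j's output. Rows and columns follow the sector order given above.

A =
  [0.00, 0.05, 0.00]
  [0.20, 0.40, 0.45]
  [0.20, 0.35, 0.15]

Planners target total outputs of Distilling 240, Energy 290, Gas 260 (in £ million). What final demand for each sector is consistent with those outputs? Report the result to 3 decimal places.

I − A =
  [   1.00    -0.05     0.00]
  [  -0.20     0.60    -0.45]
  [  -0.20    -0.35     0.85]
d = (I − A) x:
  d_1 = (+1.00)·240 + (-0.05)·290 + (+0.00)·260 = 225.500
  d_2 = (-0.20)·240 + (+0.60)·290 + (-0.45)·260 = 9.000
  d_3 = (-0.20)·240 + (-0.35)·290 + (+0.85)·260 = 71.500

d_1 = 225.500, d_2 = 9.000, d_3 = 71.500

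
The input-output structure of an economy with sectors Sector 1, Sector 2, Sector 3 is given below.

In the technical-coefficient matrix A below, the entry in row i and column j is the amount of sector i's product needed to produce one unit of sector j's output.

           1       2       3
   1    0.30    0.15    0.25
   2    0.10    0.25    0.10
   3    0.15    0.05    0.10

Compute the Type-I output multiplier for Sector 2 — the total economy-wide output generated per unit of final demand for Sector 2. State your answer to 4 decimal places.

m_2 = 1.8815

I − A =
  [   0.70    -0.15    -0.25]
  [  -0.10     0.75    -0.10]
  [  -0.15    -0.05     0.90]
Cofactors of I−A, C_ij = (−1)^(i+j)·(minor ij) (rows/columns in the sector order above):
  C_11 = (0.75)(0.90) − (-0.10)(-0.05) = 0.6700
  C_12 = −[(-0.10)(0.90) − (-0.10)(-0.15)] = 0.1050
  C_13 = (-0.10)(-0.05) − (0.75)(-0.15) = 0.1175
  C_21 = −[(-0.15)(0.90) − (-0.25)(-0.05)] = 0.1475
  C_22 = (0.70)(0.90) − (-0.25)(-0.15) = 0.5925
  C_23 = −[(0.70)(-0.05) − (-0.15)(-0.15)] = 0.0575
  C_31 = (-0.15)(-0.10) − (-0.25)(0.75) = 0.2025
  C_32 = −[(0.70)(-0.10) − (-0.25)(-0.10)] = 0.0950
  C_33 = (0.70)(0.75) − (-0.15)(-0.10) = 0.5100
det(I−A) = Σ_j (I−A)_1j·C_1j = (0.70)(0.6700) + (-0.15)(0.1050) + (-0.25)(0.1175) = 0.423875
adj(I−A) = Cᵀ =
  [ 0.6700   0.1475   0.2025]
  [ 0.1050   0.5925   0.0950]
  [ 0.1175   0.0575   0.5100]
(I − A)⁻¹ = adj(I−A) / det(I−A) ≈
  [   1.58065     0.34798     0.47774]
  [   0.24771     1.39782     0.22412]
  [   0.27720     0.13565     1.20318]
The output multiplier for sector j is the column-j sum of the Leontief inverse (I − A)⁻¹ = adj(I−A) / det(I−A).
Column 2 of adj(I−A): (0.1475, 0.5925, 0.0575); det(I−A) = 0.423875.
m_2 = (0.1475 + 0.5925 + 0.0575) / 0.423875 = 0.7975 / 0.423875 ≈ 1.8815.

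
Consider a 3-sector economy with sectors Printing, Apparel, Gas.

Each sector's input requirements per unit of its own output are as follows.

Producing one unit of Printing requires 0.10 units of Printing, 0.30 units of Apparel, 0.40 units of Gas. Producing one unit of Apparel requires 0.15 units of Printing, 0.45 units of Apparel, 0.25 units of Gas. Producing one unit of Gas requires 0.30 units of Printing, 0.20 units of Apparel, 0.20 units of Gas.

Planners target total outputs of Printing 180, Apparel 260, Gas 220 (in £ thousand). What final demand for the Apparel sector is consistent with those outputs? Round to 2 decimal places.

I − A =
  [   0.90    -0.15    -0.30]
  [  -0.30     0.55    -0.20]
  [  -0.40    -0.25     0.80]
d = (I − A) x:
  d_P = (+0.90)·180 + (-0.15)·260 + (-0.30)·220 = 57.00
  d_A = (-0.30)·180 + (+0.55)·260 + (-0.20)·220 = 45.00
  d_G = (-0.40)·180 + (-0.25)·260 + (+0.80)·220 = 39.00

d_A = 45.00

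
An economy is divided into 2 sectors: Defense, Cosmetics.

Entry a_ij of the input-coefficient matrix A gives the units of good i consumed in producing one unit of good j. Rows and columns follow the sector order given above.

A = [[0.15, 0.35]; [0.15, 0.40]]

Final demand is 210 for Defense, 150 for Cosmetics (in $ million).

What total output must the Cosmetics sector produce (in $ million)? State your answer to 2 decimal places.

x_2 = 347.54

I − A =
  [   0.85    -0.35]
  [  -0.15     0.60]
det(I−A) = (0.85)(0.60) − (-0.35)(-0.15) = 0.4575
adj(I−A) = [[0.60, 0.35], [0.15, 0.85]]
(I − A)⁻¹ = adj(I−A) / det(I−A) ≈
  [   1.3115     0.7650]
  [   0.3279     1.8579]
x = (I − A)⁻¹ d = adj(I−A)·d / det(I−A), with det(I−A) = 0.4575:
  x_1 = (0.60·210 + 0.35·150) / 0.4575 = 178.50 / 0.4575 ≈ 390.16
  x_2 = (0.15·210 + 0.85·150) / 0.4575 = 159.00 / 0.4575 ≈ 347.54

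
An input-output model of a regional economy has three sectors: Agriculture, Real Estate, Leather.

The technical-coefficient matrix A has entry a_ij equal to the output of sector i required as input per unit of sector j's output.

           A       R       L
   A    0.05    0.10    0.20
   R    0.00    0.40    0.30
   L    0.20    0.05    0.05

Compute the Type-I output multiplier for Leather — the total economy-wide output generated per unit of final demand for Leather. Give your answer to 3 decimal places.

I − A =
  [   0.95    -0.10    -0.20]
  [   0.00     0.60    -0.30]
  [  -0.20    -0.05     0.95]
Cofactors of I−A, C_ij = (−1)^(i+j)·(minor ij) (rows/columns in the sector order above):
  C_11 = (0.60)(0.95) − (-0.30)(-0.05) = 0.5550
  C_12 = −[(0.00)(0.95) − (-0.30)(-0.20)] = 0.0600
  C_13 = (0.00)(-0.05) − (0.60)(-0.20) = 0.1200
  C_21 = −[(-0.10)(0.95) − (-0.20)(-0.05)] = 0.1050
  C_22 = (0.95)(0.95) − (-0.20)(-0.20) = 0.8625
  C_23 = −[(0.95)(-0.05) − (-0.10)(-0.20)] = 0.0675
  C_31 = (-0.10)(-0.30) − (-0.20)(0.60) = 0.1500
  C_32 = −[(0.95)(-0.30) − (-0.20)(0.00)] = 0.2850
  C_33 = (0.95)(0.60) − (-0.10)(0.00) = 0.5700
det(I−A) = Σ_j (I−A)_1j·C_1j = (0.95)(0.5550) + (-0.10)(0.0600) + (-0.20)(0.1200) = 0.49725
adj(I−A) = Cᵀ =
  [ 0.5550   0.1050   0.1500]
  [ 0.0600   0.8625   0.2850]
  [ 0.1200   0.0675   0.5700]
(I − A)⁻¹ = adj(I−A) / det(I−A) ≈
  [   1.1161     0.2112     0.3017]
  [   0.1207     1.7345     0.5732]
  [   0.2413     0.1357     1.1463]
The output multiplier for sector j is the column-j sum of the Leontief inverse (I − A)⁻¹ = adj(I−A) / det(I−A).
Column L of adj(I−A): (0.1500, 0.2850, 0.5700); det(I−A) = 0.49725.
m_L = (0.1500 + 0.2850 + 0.5700) / 0.49725 = 1.005 / 0.49725 ≈ 2.021.

m_L = 2.021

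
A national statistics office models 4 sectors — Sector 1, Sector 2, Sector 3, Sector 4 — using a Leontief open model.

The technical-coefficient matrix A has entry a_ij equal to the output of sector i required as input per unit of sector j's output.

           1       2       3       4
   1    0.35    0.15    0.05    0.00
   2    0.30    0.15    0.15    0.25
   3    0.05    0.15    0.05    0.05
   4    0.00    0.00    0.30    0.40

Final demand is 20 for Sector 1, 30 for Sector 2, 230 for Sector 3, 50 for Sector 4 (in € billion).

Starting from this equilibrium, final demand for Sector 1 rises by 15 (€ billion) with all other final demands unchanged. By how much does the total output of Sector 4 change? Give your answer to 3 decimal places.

Δx_4 = 1.505

I − A =
  [   0.65    -0.15    -0.05     0.00]
  [  -0.30     0.85    -0.15    -0.25]
  [  -0.05    -0.15     0.95    -0.05]
  [   0.00     0.00    -0.30     0.60]
Compute the cofactors C_ij = (−1)^(i+j)·(3×3 minor ij) of I−A; the adjugate is their transpose:
adj(I−A) = Cᵀ =
  [ 0.447000   0.087750   0.050250   0.040750]
  [ 0.174750   0.359250   0.116250   0.159375]
  [ 0.052500   0.063000   0.304500   0.051625]
  [ 0.026250   0.031500   0.152250   0.462000]
det(I−A) = Σ_j (I−A)_1j·C_1j = (0.65)(0.447000) + (-0.15)(0.174750) + (-0.05)(0.052500) + (0.00)(0.026250) = 0.2617125
(I − A)⁻¹ = adj(I−A) / det(I−A) ≈
  [   1.7080     0.3353     0.1920     0.1557]
  [   0.6677     1.3727     0.4442     0.6090]
  [   0.2006     0.2407     1.1635     0.1973]
  [   0.1003     0.1204     0.5817     1.7653]
Δx = (I − A)⁻¹ Δd with Δd having +15 in the Sector 1 component and 0 elsewhere.
So Δx_4 = L_41 · (+15), where L_41 = adj(I−A)_41 / det(I−A) = 0.026250 / 0.2617125.
Δx_4 = 0.026250 × (+15) / 0.2617125 = 0.39375 / 0.2617125 ≈ 1.505.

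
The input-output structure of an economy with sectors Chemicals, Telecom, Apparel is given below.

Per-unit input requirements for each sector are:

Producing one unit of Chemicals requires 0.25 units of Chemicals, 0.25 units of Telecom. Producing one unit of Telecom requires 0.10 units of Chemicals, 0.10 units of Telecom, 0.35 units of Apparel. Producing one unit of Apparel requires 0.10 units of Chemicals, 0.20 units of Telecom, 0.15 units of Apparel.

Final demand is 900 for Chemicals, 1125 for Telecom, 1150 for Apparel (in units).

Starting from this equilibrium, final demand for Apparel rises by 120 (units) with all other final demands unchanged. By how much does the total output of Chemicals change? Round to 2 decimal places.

Δx_1 = 26.87

I − A =
  [   0.75    -0.10    -0.10]
  [  -0.25     0.90    -0.20]
  [   0.00    -0.35     0.85]
Cofactors of I−A, C_ij = (−1)^(i+j)·(minor ij) (rows/columns in the sector order above):
  C_11 = (0.90)(0.85) − (-0.20)(-0.35) = 0.6950
  C_12 = −[(-0.25)(0.85) − (-0.20)(0.00)] = 0.2125
  C_13 = (-0.25)(-0.35) − (0.90)(0.00) = 0.0875
  C_21 = −[(-0.10)(0.85) − (-0.10)(-0.35)] = 0.1200
  C_22 = (0.75)(0.85) − (-0.10)(0.00) = 0.6375
  C_23 = −[(0.75)(-0.35) − (-0.10)(0.00)] = 0.2625
  C_31 = (-0.10)(-0.20) − (-0.10)(0.90) = 0.1100
  C_32 = −[(0.75)(-0.20) − (-0.10)(-0.25)] = 0.1750
  C_33 = (0.75)(0.90) − (-0.10)(-0.25) = 0.6500
det(I−A) = Σ_j (I−A)_1j·C_1j = (0.75)(0.6950) + (-0.10)(0.2125) + (-0.10)(0.0875) = 0.49125
adj(I−A) = Cᵀ =
  [ 0.6950   0.1200   0.1100]
  [ 0.2125   0.6375   0.1750]
  [ 0.0875   0.2625   0.6500]
(I − A)⁻¹ = adj(I−A) / det(I−A) ≈
  [   1.4148     0.2443     0.2239]
  [   0.4326     1.2977     0.3562]
  [   0.1781     0.5344     1.3232]
Δx = (I − A)⁻¹ Δd with Δd having +120 in the Apparel component and 0 elsewhere.
So Δx_1 = L_13 · (+120), where L_13 = adj(I−A)_13 / det(I−A) = 0.1100 / 0.49125.
Δx_1 = 0.1100 × (+120) / 0.49125 = 13.20 / 0.49125 ≈ 26.87.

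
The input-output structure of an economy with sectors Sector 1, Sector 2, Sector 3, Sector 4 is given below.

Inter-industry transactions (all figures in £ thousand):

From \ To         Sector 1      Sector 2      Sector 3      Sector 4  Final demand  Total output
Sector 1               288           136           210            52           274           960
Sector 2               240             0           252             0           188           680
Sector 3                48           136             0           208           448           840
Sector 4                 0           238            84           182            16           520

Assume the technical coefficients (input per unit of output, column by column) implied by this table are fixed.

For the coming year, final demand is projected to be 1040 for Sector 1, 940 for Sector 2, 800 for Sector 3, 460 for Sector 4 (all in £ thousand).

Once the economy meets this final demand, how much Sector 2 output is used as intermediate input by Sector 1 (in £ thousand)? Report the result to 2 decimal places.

z_21 = 860.08

Technical coefficients a_ij = z_ij / X_j:
  a_11 = 288/960 = 0.30, a_21 = 240/960 = 0.25, a_31 = 48/960 = 0.05, a_41 = 0/960 = 0.00
  a_12 = 136/680 = 0.20, a_22 = 0/680 = 0.00, a_32 = 136/680 = 0.20, a_42 = 238/680 = 0.35
  a_13 = 210/840 = 0.25, a_23 = 252/840 = 0.30, a_33 = 0/840 = 0.00, a_43 = 84/840 = 0.10
  a_14 = 52/520 = 0.10, a_24 = 0/520 = 0.00, a_34 = 208/520 = 0.40, a_44 = 182/520 = 0.35
I − A =
  [   0.70    -0.20    -0.25    -0.10]
  [  -0.25     1.00    -0.30     0.00]
  [  -0.05    -0.20     1.00    -0.40]
  [   0.00    -0.35    -0.10     0.65]
Compute the cofactors C_ij = (−1)^(i+j)·(3×3 minor ij) of I−A; the adjugate is their transpose:
adj(I−A) = Cᵀ =
  [ 0.529000   0.226500   0.222000   0.218000]
  [ 0.162250   0.418375   0.179625   0.135500]
  [ 0.100000   0.197250   0.413750   0.270000]
  [ 0.102750   0.255625   0.160375   0.580000]
det(I−A) = Σ_j (I−A)_1j·C_1j = (0.70)(0.529000) + (-0.20)(0.162250) + (-0.25)(0.100000) + (-0.10)(0.102750) = 0.302575
(I − A)⁻¹ = adj(I−A) / det(I−A) ≈
  [   1.7483     0.7486     0.7337     0.7205]
  [   0.5362     1.3827     0.5937     0.4478]
  [   0.3305     0.6519     1.3674     0.8923]
  [   0.3396     0.8448     0.5300     1.9169]
First solve x = (I − A)⁻¹ d = adj(I−A)·d / det(I−A); in particular x_1 = (0.529000·1040 + 0.226500·940 + 0.222000·800 + 0.218000·460) / 0.302575 = 1040.95 / 0.302575 ≈ 3440.3041.
Intermediate flow from 2 to 1: z_21 = a_21 · x_1 = 0.25 × 1040.95 / 0.302575 = 260.2375 / 0.302575 ≈ 860.08.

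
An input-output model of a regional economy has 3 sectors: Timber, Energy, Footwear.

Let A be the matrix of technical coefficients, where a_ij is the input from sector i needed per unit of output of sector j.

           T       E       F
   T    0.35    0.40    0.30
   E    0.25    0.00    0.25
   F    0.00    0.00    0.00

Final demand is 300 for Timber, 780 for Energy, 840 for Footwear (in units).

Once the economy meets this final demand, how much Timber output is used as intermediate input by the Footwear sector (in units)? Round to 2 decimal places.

I − A =
  [   0.65    -0.40    -0.30]
  [  -0.25     1.00    -0.25]
  [   0.00     0.00     1.00]
Cofactors of I−A, C_ij = (−1)^(i+j)·(minor ij) (rows/columns in the sector order above):
  C_11 = (1.00)(1.00) − (-0.25)(0.00) = 1.0000
  C_12 = −[(-0.25)(1.00) − (-0.25)(0.00)] = 0.2500
  C_13 = (-0.25)(0.00) − (1.00)(0.00) = 0.0000
  C_21 = −[(-0.40)(1.00) − (-0.30)(0.00)] = 0.4000
  C_22 = (0.65)(1.00) − (-0.30)(0.00) = 0.6500
  C_23 = −[(0.65)(0.00) − (-0.40)(0.00)] = 0.0000
  C_31 = (-0.40)(-0.25) − (-0.30)(1.00) = 0.4000
  C_32 = −[(0.65)(-0.25) − (-0.30)(-0.25)] = 0.2375
  C_33 = (0.65)(1.00) − (-0.40)(-0.25) = 0.5500
det(I−A) = Σ_j (I−A)_1j·C_1j = (0.65)(1.0000) + (-0.40)(0.2500) + (-0.30)(0.0000) = 0.5500
adj(I−A) = Cᵀ =
  [ 1.0000   0.4000   0.4000]
  [ 0.2500   0.6500   0.2375]
  [ 0.0000   0.0000   0.5500]
(I − A)⁻¹ = adj(I−A) / det(I−A) ≈
  [   1.8182     0.7273     0.7273]
  [   0.4545     1.1818     0.4318]
  [   0.0000     0.0000     1.0000]
First solve x = (I − A)⁻¹ d = adj(I−A)·d / det(I−A); in particular x_F = (0.0000·300 + 0.0000·780 + 0.5500·840) / 0.5500 = 462.00 / 0.5500 = 840.0000.
Intermediate flow from T to F: z_TF = a_TF · x_F = 0.30 × 462.00 / 0.5500 = 138.60 / 0.5500 = 252.00.

z_TF = 252.00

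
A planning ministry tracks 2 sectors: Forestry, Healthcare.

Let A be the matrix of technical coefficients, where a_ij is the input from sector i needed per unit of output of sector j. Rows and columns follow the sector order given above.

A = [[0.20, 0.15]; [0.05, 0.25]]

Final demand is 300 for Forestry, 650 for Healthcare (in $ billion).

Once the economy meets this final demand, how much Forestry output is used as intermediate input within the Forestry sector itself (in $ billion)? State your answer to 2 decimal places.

I − A =
  [   0.80    -0.15]
  [  -0.05     0.75]
det(I−A) = (0.80)(0.75) − (-0.15)(-0.05) = 0.5925
adj(I−A) = [[0.75, 0.15], [0.05, 0.80]]
(I − A)⁻¹ = adj(I−A) / det(I−A) ≈
  [   1.2658     0.2532]
  [   0.0844     1.3502]
First solve x = (I − A)⁻¹ d = adj(I−A)·d / det(I−A); in particular x_F = (0.75·300 + 0.15·650) / 0.5925 = 322.50 / 0.5925 ≈ 544.3038.
Intermediate flow from F to F: z_FF = a_FF · x_F = 0.20 × 322.50 / 0.5925 = 64.50 / 0.5925 ≈ 108.86.

z_FF = 108.86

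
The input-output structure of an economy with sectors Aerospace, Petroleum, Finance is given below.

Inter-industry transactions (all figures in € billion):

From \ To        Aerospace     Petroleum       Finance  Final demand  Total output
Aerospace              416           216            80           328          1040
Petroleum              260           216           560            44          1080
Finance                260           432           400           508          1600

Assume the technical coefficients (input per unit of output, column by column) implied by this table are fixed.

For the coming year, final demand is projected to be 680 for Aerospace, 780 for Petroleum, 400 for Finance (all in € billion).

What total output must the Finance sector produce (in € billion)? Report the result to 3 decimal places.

x_F = 2923.301

Technical coefficients a_ij = z_ij / X_j:
  a_AA = 416/1040 = 0.40, a_PA = 260/1040 = 0.25, a_FA = 260/1040 = 0.25
  a_AP = 216/1080 = 0.20, a_PP = 216/1080 = 0.20, a_FP = 432/1080 = 0.40
  a_AF = 80/1600 = 0.05, a_PF = 560/1600 = 0.35, a_FF = 400/1600 = 0.25
I − A =
  [   0.60    -0.20    -0.05]
  [  -0.25     0.80    -0.35]
  [  -0.25    -0.40     0.75]
Cofactors of I−A, C_ij = (−1)^(i+j)·(minor ij) (rows/columns in the sector order above):
  C_11 = (0.80)(0.75) − (-0.35)(-0.40) = 0.4600
  C_12 = −[(-0.25)(0.75) − (-0.35)(-0.25)] = 0.2750
  C_13 = (-0.25)(-0.40) − (0.80)(-0.25) = 0.3000
  C_21 = −[(-0.20)(0.75) − (-0.05)(-0.40)] = 0.1700
  C_22 = (0.60)(0.75) − (-0.05)(-0.25) = 0.4375
  C_23 = −[(0.60)(-0.40) − (-0.20)(-0.25)] = 0.2900
  C_31 = (-0.20)(-0.35) − (-0.05)(0.80) = 0.1100
  C_32 = −[(0.60)(-0.35) − (-0.05)(-0.25)] = 0.2225
  C_33 = (0.60)(0.80) − (-0.20)(-0.25) = 0.4300
det(I−A) = Σ_j (I−A)_1j·C_1j = (0.60)(0.4600) + (-0.20)(0.2750) + (-0.05)(0.3000) = 0.2060
adj(I−A) = Cᵀ =
  [ 0.4600   0.1700   0.1100]
  [ 0.2750   0.4375   0.2225]
  [ 0.3000   0.2900   0.4300]
(I − A)⁻¹ = adj(I−A) / det(I−A) ≈
  [   2.2330     0.8252     0.5340]
  [   1.3350     2.1238     1.0801]
  [   1.4563     1.4078     2.0874]
x = (I − A)⁻¹ d = adj(I−A)·d / det(I−A), with det(I−A) = 0.2060:
  x_A = (0.4600·680 + 0.1700·780 + 0.1100·400) / 0.2060 = 489.40 / 0.2060 ≈ 2375.728
  x_P = (0.2750·680 + 0.4375·780 + 0.2225·400) / 0.2060 = 617.25 / 0.2060 ≈ 2996.359
  x_F = (0.3000·680 + 0.2900·780 + 0.4300·400) / 0.2060 = 602.20 / 0.2060 ≈ 2923.301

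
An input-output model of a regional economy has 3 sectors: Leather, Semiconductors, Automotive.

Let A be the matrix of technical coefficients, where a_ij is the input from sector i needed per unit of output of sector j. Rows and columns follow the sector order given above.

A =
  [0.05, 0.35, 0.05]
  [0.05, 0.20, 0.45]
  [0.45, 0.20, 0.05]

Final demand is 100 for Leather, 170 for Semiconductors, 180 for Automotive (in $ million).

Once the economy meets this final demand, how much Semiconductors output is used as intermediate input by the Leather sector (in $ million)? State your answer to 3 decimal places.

z_SL = 15.153

I − A =
  [   0.95    -0.35    -0.05]
  [  -0.05     0.80    -0.45]
  [  -0.45    -0.20     0.95]
Cofactors of I−A, C_ij = (−1)^(i+j)·(minor ij) (rows/columns in the sector order above):
  C_11 = (0.80)(0.95) − (-0.45)(-0.20) = 0.6700
  C_12 = −[(-0.05)(0.95) − (-0.45)(-0.45)] = 0.2500
  C_13 = (-0.05)(-0.20) − (0.80)(-0.45) = 0.3700
  C_21 = −[(-0.35)(0.95) − (-0.05)(-0.20)] = 0.3425
  C_22 = (0.95)(0.95) − (-0.05)(-0.45) = 0.8800
  C_23 = −[(0.95)(-0.20) − (-0.35)(-0.45)] = 0.3475
  C_31 = (-0.35)(-0.45) − (-0.05)(0.80) = 0.1975
  C_32 = −[(0.95)(-0.45) − (-0.05)(-0.05)] = 0.4300
  C_33 = (0.95)(0.80) − (-0.35)(-0.05) = 0.7425
det(I−A) = Σ_j (I−A)_1j·C_1j = (0.95)(0.6700) + (-0.35)(0.2500) + (-0.05)(0.3700) = 0.5305
adj(I−A) = Cᵀ =
  [ 0.6700   0.3425   0.1975]
  [ 0.2500   0.8800   0.4300]
  [ 0.3700   0.3475   0.7425]
(I − A)⁻¹ = adj(I−A) / det(I−A) ≈
  [   1.2630     0.6456     0.3723]
  [   0.4713     1.6588     0.8106]
  [   0.6975     0.6550     1.3996]
First solve x = (I − A)⁻¹ d = adj(I−A)·d / det(I−A); in particular x_L = (0.6700·100 + 0.3425·170 + 0.1975·180) / 0.5305 = 160.775 / 0.5305 ≈ 303.06315.
Intermediate flow from S to L: z_SL = a_SL · x_L = 0.05 × 160.775 / 0.5305 = 8.03875 / 0.5305 ≈ 15.153.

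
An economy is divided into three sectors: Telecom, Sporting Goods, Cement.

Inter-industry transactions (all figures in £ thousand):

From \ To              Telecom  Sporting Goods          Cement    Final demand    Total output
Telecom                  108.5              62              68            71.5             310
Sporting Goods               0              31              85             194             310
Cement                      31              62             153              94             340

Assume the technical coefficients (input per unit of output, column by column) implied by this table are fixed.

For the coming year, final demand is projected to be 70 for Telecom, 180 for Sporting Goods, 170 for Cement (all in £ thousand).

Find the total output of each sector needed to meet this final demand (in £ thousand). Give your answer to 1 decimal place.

x_T = 365.3, x_S = 338.5, x_C = 498.6

Technical coefficients a_ij = z_ij / X_j:
  a_TT = 108.5/310 = 0.35, a_ST = 0/310 = 0.00, a_CT = 31/310 = 0.10
  a_TS = 62/310 = 0.20, a_SS = 31/310 = 0.10, a_CS = 62/310 = 0.20
  a_TC = 68/340 = 0.20, a_SC = 85/340 = 0.25, a_CC = 153/340 = 0.45
I − A =
  [   0.65    -0.20    -0.20]
  [   0.00     0.90    -0.25]
  [  -0.10    -0.20     0.55]
Cofactors of I−A, C_ij = (−1)^(i+j)·(minor ij) (rows/columns in the sector order above):
  C_11 = (0.90)(0.55) − (-0.25)(-0.20) = 0.4450
  C_12 = −[(0.00)(0.55) − (-0.25)(-0.10)] = 0.0250
  C_13 = (0.00)(-0.20) − (0.90)(-0.10) = 0.0900
  C_21 = −[(-0.20)(0.55) − (-0.20)(-0.20)] = 0.1500
  C_22 = (0.65)(0.55) − (-0.20)(-0.10) = 0.3375
  C_23 = −[(0.65)(-0.20) − (-0.20)(-0.10)] = 0.1500
  C_31 = (-0.20)(-0.25) − (-0.20)(0.90) = 0.2300
  C_32 = −[(0.65)(-0.25) − (-0.20)(0.00)] = 0.1625
  C_33 = (0.65)(0.90) − (-0.20)(0.00) = 0.5850
det(I−A) = Σ_j (I−A)_1j·C_1j = (0.65)(0.4450) + (-0.20)(0.0250) + (-0.20)(0.0900) = 0.26625
adj(I−A) = Cᵀ =
  [ 0.4450   0.1500   0.2300]
  [ 0.0250   0.3375   0.1625]
  [ 0.0900   0.1500   0.5850]
(I − A)⁻¹ = adj(I−A) / det(I−A) ≈
  [   1.6714     0.5634     0.8638]
  [   0.0939     1.2676     0.6103]
  [   0.3380     0.5634     2.1972]
x = (I − A)⁻¹ d = adj(I−A)·d / det(I−A), with det(I−A) = 0.26625:
  x_T = (0.4450·70 + 0.1500·180 + 0.2300·170) / 0.26625 = 97.25 / 0.26625 ≈ 365.3
  x_S = (0.0250·70 + 0.3375·180 + 0.1625·170) / 0.26625 = 90.125 / 0.26625 ≈ 338.5
  x_C = (0.0900·70 + 0.1500·180 + 0.5850·170) / 0.26625 = 132.75 / 0.26625 ≈ 498.6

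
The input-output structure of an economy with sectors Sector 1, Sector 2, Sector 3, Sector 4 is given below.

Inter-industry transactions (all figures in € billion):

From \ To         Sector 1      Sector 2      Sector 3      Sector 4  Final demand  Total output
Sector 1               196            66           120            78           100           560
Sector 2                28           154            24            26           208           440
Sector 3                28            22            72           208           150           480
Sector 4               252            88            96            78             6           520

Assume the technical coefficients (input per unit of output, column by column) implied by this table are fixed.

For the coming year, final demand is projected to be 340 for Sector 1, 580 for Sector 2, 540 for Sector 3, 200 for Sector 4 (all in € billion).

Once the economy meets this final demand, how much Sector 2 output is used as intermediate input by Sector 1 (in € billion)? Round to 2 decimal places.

z_21 = 99.10

Technical coefficients a_ij = z_ij / X_j:
  a_11 = 196/560 = 0.35, a_21 = 28/560 = 0.05, a_31 = 28/560 = 0.05, a_41 = 252/560 = 0.45
  a_12 = 66/440 = 0.15, a_22 = 154/440 = 0.35, a_32 = 22/440 = 0.05, a_42 = 88/440 = 0.20
  a_13 = 120/480 = 0.25, a_23 = 24/480 = 0.05, a_33 = 72/480 = 0.15, a_43 = 96/480 = 0.20
  a_14 = 78/520 = 0.15, a_24 = 26/520 = 0.05, a_34 = 208/520 = 0.40, a_44 = 78/520 = 0.15
I − A =
  [   0.65    -0.15    -0.25    -0.15]
  [  -0.05     0.65    -0.05    -0.05]
  [  -0.05    -0.05     0.85    -0.40]
  [  -0.45    -0.20    -0.20     0.85]
Compute the cofactors C_ij = (−1)^(i+j)·(3×3 minor ij) of I−A; the adjugate is their transpose:
adj(I−A) = Cᵀ =
  [ 0.402500   0.154000   0.164500   0.157500]
  [ 0.062875   0.303125   0.048500   0.051750]
  [ 0.151375   0.111125   0.297500   0.173250]
  [ 0.263500   0.179000   0.168500   0.342000]
det(I−A) = Σ_j (I−A)_1j·C_1j = (0.65)(0.402500) + (-0.15)(0.062875) + (-0.25)(0.151375) + (-0.15)(0.263500) = 0.174825
(I − A)⁻¹ = adj(I−A) / det(I−A) ≈
  [   2.3023     0.8809     0.9409     0.9009]
  [   0.3596     1.7339     0.2774     0.2960]
  [   0.8659     0.6356     1.7017     0.9910]
  [   1.5072     1.0239     0.9638     1.9562]
First solve x = (I − A)⁻¹ d = adj(I−A)·d / det(I−A); in particular x_1 = (0.402500·340 + 0.154000·580 + 0.164500·540 + 0.157500·200) / 0.174825 = 346.50 / 0.174825 ≈ 1981.9820.
Intermediate flow from 2 to 1: z_21 = a_21 · x_1 = 0.05 × 346.50 / 0.174825 = 17.325 / 0.174825 ≈ 99.10.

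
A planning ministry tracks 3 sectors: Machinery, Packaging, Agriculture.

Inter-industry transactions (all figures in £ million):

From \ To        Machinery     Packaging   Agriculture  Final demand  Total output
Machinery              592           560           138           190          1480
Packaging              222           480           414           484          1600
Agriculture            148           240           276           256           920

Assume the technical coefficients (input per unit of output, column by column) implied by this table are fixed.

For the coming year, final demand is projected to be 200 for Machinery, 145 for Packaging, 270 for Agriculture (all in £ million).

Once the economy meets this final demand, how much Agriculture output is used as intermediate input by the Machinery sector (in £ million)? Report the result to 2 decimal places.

z_AM = 103.76

Technical coefficients a_ij = z_ij / X_j:
  a_MM = 592/1480 = 0.40, a_PM = 222/1480 = 0.15, a_AM = 148/1480 = 0.10
  a_MP = 560/1600 = 0.35, a_PP = 480/1600 = 0.30, a_AP = 240/1600 = 0.15
  a_MA = 138/920 = 0.15, a_PA = 414/920 = 0.45, a_AA = 276/920 = 0.30
I − A =
  [   0.60    -0.35    -0.15]
  [  -0.15     0.70    -0.45]
  [  -0.10    -0.15     0.70]
Cofactors of I−A, C_ij = (−1)^(i+j)·(minor ij) (rows/columns in the sector order above):
  C_11 = (0.70)(0.70) − (-0.45)(-0.15) = 0.4225
  C_12 = −[(-0.15)(0.70) − (-0.45)(-0.10)] = 0.1500
  C_13 = (-0.15)(-0.15) − (0.70)(-0.10) = 0.0925
  C_21 = −[(-0.35)(0.70) − (-0.15)(-0.15)] = 0.2675
  C_22 = (0.60)(0.70) − (-0.15)(-0.10) = 0.4050
  C_23 = −[(0.60)(-0.15) − (-0.35)(-0.10)] = 0.1250
  C_31 = (-0.35)(-0.45) − (-0.15)(0.70) = 0.2625
  C_32 = −[(0.60)(-0.45) − (-0.15)(-0.15)] = 0.2925
  C_33 = (0.60)(0.70) − (-0.35)(-0.15) = 0.3675
det(I−A) = Σ_j (I−A)_1j·C_1j = (0.60)(0.4225) + (-0.35)(0.1500) + (-0.15)(0.0925) = 0.187125
adj(I−A) = Cᵀ =
  [ 0.4225   0.2675   0.2625]
  [ 0.1500   0.4050   0.2925]
  [ 0.0925   0.1250   0.3675]
(I − A)⁻¹ = adj(I−A) / det(I−A) ≈
  [   2.2578     1.4295     1.4028]
  [   0.8016     2.1643     1.5631]
  [   0.4943     0.6680     1.9639]
First solve x = (I − A)⁻¹ d = adj(I−A)·d / det(I−A); in particular x_M = (0.4225·200 + 0.2675·145 + 0.2625·270) / 0.187125 = 194.1625 / 0.187125 ≈ 1037.6086.
Intermediate flow from A to M: z_AM = a_AM · x_M = 0.10 × 194.1625 / 0.187125 = 19.41625 / 0.187125 ≈ 103.76.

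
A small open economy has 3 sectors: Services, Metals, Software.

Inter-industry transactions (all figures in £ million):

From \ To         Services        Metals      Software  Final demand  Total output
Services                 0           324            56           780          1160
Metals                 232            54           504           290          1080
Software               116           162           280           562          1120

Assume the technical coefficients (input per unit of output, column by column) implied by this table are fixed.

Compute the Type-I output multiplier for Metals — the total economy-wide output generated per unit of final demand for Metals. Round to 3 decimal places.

m_2 = 1.995

Technical coefficients a_ij = z_ij / X_j:
  a_11 = 0/1160 = 0.00, a_21 = 232/1160 = 0.20, a_31 = 116/1160 = 0.10
  a_12 = 324/1080 = 0.30, a_22 = 54/1080 = 0.05, a_32 = 162/1080 = 0.15
  a_13 = 56/1120 = 0.05, a_23 = 504/1120 = 0.45, a_33 = 280/1120 = 0.25
I − A =
  [   1.00    -0.30    -0.05]
  [  -0.20     0.95    -0.45]
  [  -0.10    -0.15     0.75]
Cofactors of I−A, C_ij = (−1)^(i+j)·(minor ij) (rows/columns in the sector order above):
  C_11 = (0.95)(0.75) − (-0.45)(-0.15) = 0.6450
  C_12 = −[(-0.20)(0.75) − (-0.45)(-0.10)] = 0.1950
  C_13 = (-0.20)(-0.15) − (0.95)(-0.10) = 0.1250
  C_21 = −[(-0.30)(0.75) − (-0.05)(-0.15)] = 0.2325
  C_22 = (1.00)(0.75) − (-0.05)(-0.10) = 0.7450
  C_23 = −[(1.00)(-0.15) − (-0.30)(-0.10)] = 0.1800
  C_31 = (-0.30)(-0.45) − (-0.05)(0.95) = 0.1825
  C_32 = −[(1.00)(-0.45) − (-0.05)(-0.20)] = 0.4600
  C_33 = (1.00)(0.95) − (-0.30)(-0.20) = 0.8900
det(I−A) = Σ_j (I−A)_1j·C_1j = (1.00)(0.6450) + (-0.30)(0.1950) + (-0.05)(0.1250) = 0.58025
adj(I−A) = Cᵀ =
  [ 0.6450   0.2325   0.1825]
  [ 0.1950   0.7450   0.4600]
  [ 0.1250   0.1800   0.8900]
(I − A)⁻¹ = adj(I−A) / det(I−A) ≈
  [   1.1116     0.4007     0.3145]
  [   0.3361     1.2839     0.7928]
  [   0.2154     0.3102     1.5338]
The output multiplier for sector j is the column-j sum of the Leontief inverse (I − A)⁻¹ = adj(I−A) / det(I−A).
Column 2 of adj(I−A): (0.2325, 0.7450, 0.1800); det(I−A) = 0.58025.
m_2 = (0.2325 + 0.7450 + 0.1800) / 0.58025 = 1.1575 / 0.58025 ≈ 1.995.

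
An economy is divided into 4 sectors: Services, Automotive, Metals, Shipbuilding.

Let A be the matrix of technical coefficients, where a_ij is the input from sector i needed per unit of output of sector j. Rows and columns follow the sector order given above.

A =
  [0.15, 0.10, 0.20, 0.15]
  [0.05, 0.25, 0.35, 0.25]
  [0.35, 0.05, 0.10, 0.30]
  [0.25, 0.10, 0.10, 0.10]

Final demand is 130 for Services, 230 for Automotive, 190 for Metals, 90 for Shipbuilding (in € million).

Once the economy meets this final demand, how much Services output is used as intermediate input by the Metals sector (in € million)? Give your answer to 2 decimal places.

I − A =
  [   0.85    -0.10    -0.20    -0.15]
  [  -0.05     0.75    -0.35    -0.25]
  [  -0.35    -0.05     0.90    -0.30]
  [  -0.25    -0.10    -0.10     0.90]
Compute the cofactors C_ij = (−1)^(i+j)·(3×3 minor ij) of I−A; the adjugate is their transpose:
adj(I−A) = Cᵀ =
  [ 0.535000   0.107250   0.180500   0.179125]
  [ 0.240500   0.546000   0.298125   0.291125]
  [ 0.290625   0.106125   0.512875   0.248875]
  [ 0.207625   0.102250   0.140250   0.489125]
det(I−A) = Σ_j (I−A)_1j·C_1j = (0.85)(0.535000) + (-0.10)(0.240500) + (-0.20)(0.290625) + (-0.15)(0.207625) = 0.34143125
(I − A)⁻¹ = adj(I−A) / det(I−A) ≈
  [   1.5669     0.3141     0.5287     0.5246]
  [   0.7044     1.5992     0.8732     0.8527]
  [   0.8512     0.3108     1.5021     0.7289]
  [   0.6081     0.2995     0.4108     1.4326]
First solve x = (I − A)⁻¹ d = adj(I−A)·d / det(I−A); in particular x_3 = (0.290625·130 + 0.106125·230 + 0.512875·190 + 0.248875·90) / 0.34143125 = 182.035 / 0.34143125 ≈ 533.1527.
Intermediate flow from 1 to 3: z_13 = a_13 · x_3 = 0.20 × 182.035 / 0.34143125 = 36.407 / 0.34143125 ≈ 106.63.

z_13 = 106.63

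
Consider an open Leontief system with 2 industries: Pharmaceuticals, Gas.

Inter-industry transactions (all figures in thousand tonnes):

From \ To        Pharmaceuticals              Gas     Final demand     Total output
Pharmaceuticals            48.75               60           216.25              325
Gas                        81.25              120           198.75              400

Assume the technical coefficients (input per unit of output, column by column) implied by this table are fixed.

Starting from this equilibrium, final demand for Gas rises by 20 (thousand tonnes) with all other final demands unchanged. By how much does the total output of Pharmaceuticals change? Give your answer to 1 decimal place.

Technical coefficients a_ij = z_ij / X_j:
  a_11 = 48.75/325 = 0.15, a_21 = 81.25/325 = 0.25
  a_12 = 60/400 = 0.15, a_22 = 120/400 = 0.30
I − A =
  [   0.85    -0.15]
  [  -0.25     0.70]
det(I−A) = (0.85)(0.70) − (-0.15)(-0.25) = 0.5575
adj(I−A) = [[0.70, 0.15], [0.25, 0.85]]
(I − A)⁻¹ = adj(I−A) / det(I−A) ≈
  [   1.2556     0.2691]
  [   0.4484     1.5247]
Δx = (I − A)⁻¹ Δd with Δd having +20 in the Gas component and 0 elsewhere.
So Δx_1 = L_12 · (+20), where L_12 = adj(I−A)_12 / det(I−A) = 0.15 / 0.5575.
Δx_1 = 0.15 × (+20) / 0.5575 = 3.00 / 0.5575 ≈ 5.4.

Δx_1 = 5.4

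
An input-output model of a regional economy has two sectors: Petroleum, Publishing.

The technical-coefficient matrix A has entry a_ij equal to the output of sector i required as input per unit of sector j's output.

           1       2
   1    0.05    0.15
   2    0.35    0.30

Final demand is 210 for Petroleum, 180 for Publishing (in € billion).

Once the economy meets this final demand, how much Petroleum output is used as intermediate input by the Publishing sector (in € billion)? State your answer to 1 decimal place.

I − A =
  [   0.95    -0.15]
  [  -0.35     0.70]
det(I−A) = (0.95)(0.70) − (-0.15)(-0.35) = 0.6125
adj(I−A) = [[0.70, 0.15], [0.35, 0.95]]
(I − A)⁻¹ = adj(I−A) / det(I−A) ≈
  [   1.1429     0.2449]
  [   0.5714     1.5510]
First solve x = (I − A)⁻¹ d = adj(I−A)·d / det(I−A); in particular x_2 = (0.35·210 + 0.95·180) / 0.6125 = 244.50 / 0.6125 ≈ 399.184.
Intermediate flow from 1 to 2: z_12 = a_12 · x_2 = 0.15 × 244.50 / 0.6125 = 36.675 / 0.6125 ≈ 59.9.

z_12 = 59.9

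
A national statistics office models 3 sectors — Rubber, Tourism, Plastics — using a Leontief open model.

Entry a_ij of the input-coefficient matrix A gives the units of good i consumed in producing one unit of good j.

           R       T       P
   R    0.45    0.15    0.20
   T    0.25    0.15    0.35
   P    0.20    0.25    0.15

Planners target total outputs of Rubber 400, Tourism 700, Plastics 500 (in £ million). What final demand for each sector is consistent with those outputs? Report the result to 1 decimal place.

d_R = 15.0, d_T = 320.0, d_P = 170.0

I − A =
  [   0.55    -0.15    -0.20]
  [  -0.25     0.85    -0.35]
  [  -0.20    -0.25     0.85]
d = (I − A) x:
  d_R = (+0.55)·400 + (-0.15)·700 + (-0.20)·500 = 15.0
  d_T = (-0.25)·400 + (+0.85)·700 + (-0.35)·500 = 320.0
  d_P = (-0.20)·400 + (-0.25)·700 + (+0.85)·500 = 170.0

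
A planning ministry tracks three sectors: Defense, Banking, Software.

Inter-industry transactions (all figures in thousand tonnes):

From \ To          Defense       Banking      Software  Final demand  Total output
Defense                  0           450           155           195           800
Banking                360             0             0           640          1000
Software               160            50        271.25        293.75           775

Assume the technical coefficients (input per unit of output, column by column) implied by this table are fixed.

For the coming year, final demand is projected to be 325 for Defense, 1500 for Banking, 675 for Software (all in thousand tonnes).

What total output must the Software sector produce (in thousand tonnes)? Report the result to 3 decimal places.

Technical coefficients a_ij = z_ij / X_j:
  a_11 = 0/800 = 0.00, a_21 = 360/800 = 0.45, a_31 = 160/800 = 0.20
  a_12 = 450/1000 = 0.45, a_22 = 0/1000 = 0.00, a_32 = 50/1000 = 0.05
  a_13 = 155/775 = 0.20, a_23 = 0/775 = 0.00, a_33 = 271.25/775 = 0.35
I − A =
  [   1.00    -0.45    -0.20]
  [  -0.45     1.00     0.00]
  [  -0.20    -0.05     0.65]
Cofactors of I−A, C_ij = (−1)^(i+j)·(minor ij) (rows/columns in the sector order above):
  C_11 = (1.00)(0.65) − (0.00)(-0.05) = 0.6500
  C_12 = −[(-0.45)(0.65) − (0.00)(-0.20)] = 0.2925
  C_13 = (-0.45)(-0.05) − (1.00)(-0.20) = 0.2225
  C_21 = −[(-0.45)(0.65) − (-0.20)(-0.05)] = 0.3025
  C_22 = (1.00)(0.65) − (-0.20)(-0.20) = 0.6100
  C_23 = −[(1.00)(-0.05) − (-0.45)(-0.20)] = 0.1400
  C_31 = (-0.45)(0.00) − (-0.20)(1.00) = 0.2000
  C_32 = −[(1.00)(0.00) − (-0.20)(-0.45)] = 0.0900
  C_33 = (1.00)(1.00) − (-0.45)(-0.45) = 0.7975
det(I−A) = Σ_j (I−A)_1j·C_1j = (1.00)(0.6500) + (-0.45)(0.2925) + (-0.20)(0.2225) = 0.473875
adj(I−A) = Cᵀ =
  [ 0.6500   0.3025   0.2000]
  [ 0.2925   0.6100   0.0900]
  [ 0.2225   0.1400   0.7975]
(I − A)⁻¹ = adj(I−A) / det(I−A) ≈
  [   1.3717     0.6384     0.4221]
  [   0.6173     1.2873     0.1899]
  [   0.4695     0.2954     1.6829]
x = (I − A)⁻¹ d = adj(I−A)·d / det(I−A), with det(I−A) = 0.473875:
  x_1 = (0.6500·325 + 0.3025·1500 + 0.2000·675) / 0.473875 = 800.00 / 0.473875 ≈ 1688.209
  x_2 = (0.2925·325 + 0.6100·1500 + 0.0900·675) / 0.473875 = 1070.8125 / 0.473875 ≈ 2259.694
  x_3 = (0.2225·325 + 0.1400·1500 + 0.7975·675) / 0.473875 = 820.625 / 0.473875 ≈ 1731.733

x_3 = 1731.733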